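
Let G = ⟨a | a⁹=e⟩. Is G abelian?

G has a single generator, so G is cyclic and hence abelian.

Answer: Yes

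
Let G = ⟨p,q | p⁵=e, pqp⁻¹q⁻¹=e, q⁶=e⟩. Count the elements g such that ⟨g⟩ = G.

G is cyclic of order 30. An element generates G iff its order is 30, and a cyclic group of order 30 has exactly φ(30) = 8 such elements.

Answer: 8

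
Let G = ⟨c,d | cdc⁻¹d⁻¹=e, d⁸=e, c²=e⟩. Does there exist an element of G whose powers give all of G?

|G| = 16, but the maximum element order in G is 8 < 16. No single element generates all of G, so G is not cyclic.

Answer: No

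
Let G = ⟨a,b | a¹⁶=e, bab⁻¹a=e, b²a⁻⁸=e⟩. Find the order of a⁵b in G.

Compute successive powers until reaching e:
  (a⁵b)¹ = a⁵b, (a⁵b)² = a⁸, (a⁵b)³ = a⁵b⁻¹, (a⁵b)⁴ = e.
The smallest positive k with (a⁵b)ᵏ = e is 4.

Answer: 4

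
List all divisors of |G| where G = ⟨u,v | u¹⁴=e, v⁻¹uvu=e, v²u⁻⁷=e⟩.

|G| = 28 = 2² · 7. By Lagrange's theorem the order of any subgroup divides 28; the divisors of 28 are 1, 2, 4, 7, 14, 28.

Answer: 1, 2, 4, 7, 14, 28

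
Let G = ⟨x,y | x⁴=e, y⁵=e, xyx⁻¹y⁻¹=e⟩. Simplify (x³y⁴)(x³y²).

Compute (x³y⁴) · (x³y²) by multiplying left to right and reducing via the relations at each step:
  (x³y⁴) · x³ = x²y⁴
  (x²y⁴) · y² = x²y

Answer: x²y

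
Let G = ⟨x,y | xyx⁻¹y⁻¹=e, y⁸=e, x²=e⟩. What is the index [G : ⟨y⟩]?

First find ord(y) by computing successive powers:
  y¹ = y, y² = y², y³ = y³, y⁴ = y⁴, y⁵ = y⁵, y⁶ = y⁶, y⁷ = y⁷, y⁸ = e.
So |⟨y⟩| = ord(y) = 8. With |G| = 16, by Lagrange [G : ⟨y⟩] = 16/8 = 2.

Answer: 2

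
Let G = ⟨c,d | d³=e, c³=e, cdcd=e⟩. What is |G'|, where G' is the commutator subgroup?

G' = [G, G] is generated by all commutators. The generator-pair commutators are: [c, d] = cd²c.
The subgroup they normally generate is {e, cd, c²d², cd²c}, of order 4.
Check: |G/G'| = 12/4 = 3 is the order of the abelianisation.

Answer: 4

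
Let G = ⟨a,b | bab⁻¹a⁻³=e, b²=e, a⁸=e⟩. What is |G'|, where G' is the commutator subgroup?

G' = [G, G] is generated by all commutators. The generator-pair commutators are: [a, b] = a⁶.
The subgroup they normally generate is {e, a², a⁴, a⁶}, of order 4.
Check: |G/G'| = 16/4 = 4 is the order of the abelianisation.

Answer: 4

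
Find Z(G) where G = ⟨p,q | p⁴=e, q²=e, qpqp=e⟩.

An element z ∈ Z(G) iff z commutes with every generator.
For example p² is central: (p²)·p = p³ = p·(p²); (p²)·q = p²q = q·(p²).
Whereas p ∉ Z(G) since p·q = pq ≠ p³q = q·p.
Checking each of the 8 elements this way gives Z(G) = {e, p²}, of order 2.

Answer: {e, p²}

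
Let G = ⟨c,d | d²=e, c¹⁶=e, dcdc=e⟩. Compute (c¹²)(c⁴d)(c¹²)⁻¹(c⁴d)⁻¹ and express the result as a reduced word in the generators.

[(c¹²), (c⁴d)] = (c¹²)·(c⁴d)·(c¹²)⁻¹·(c⁴d)⁻¹.
  (c¹²) · (c⁴d) = d
  d · (c⁴) = c¹²d
  (c¹²d) · (c⁴d) = c⁸

Answer: c⁸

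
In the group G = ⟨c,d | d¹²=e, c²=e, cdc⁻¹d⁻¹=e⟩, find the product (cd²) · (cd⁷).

Compute (cd²) · (cd⁷) by multiplying left to right and reducing via the relations at each step:
  (cd²) · c = d²
  (d²) · d⁷ = d⁹

Answer: d⁹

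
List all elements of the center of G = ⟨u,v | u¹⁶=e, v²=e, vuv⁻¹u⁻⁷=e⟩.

An element z ∈ Z(G) iff z commutes with every generator.
For example u⁸ is central: (u⁸)·u = u⁹ = u·(u⁸); (u⁸)·v = u⁸v = v·(u⁸).
Whereas u ∉ Z(G) since u·v = uv ≠ u⁷v = v·u.
Checking each of the 32 elements this way gives Z(G) = {e, u⁸}, of order 2.

Answer: {e, u⁸}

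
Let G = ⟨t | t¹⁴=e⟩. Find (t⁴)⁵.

Compute successive powers of (t⁴), reducing at each step:
  (t⁴)²: (t⁴) · t⁴ = t⁸
  (t⁴)³: (t⁸) · t⁴ = t¹²
  (t⁴)⁴: (t¹²) · t⁴ = t²
  (t⁴)⁵: (t²) · t⁴ = t⁶

Answer: t⁶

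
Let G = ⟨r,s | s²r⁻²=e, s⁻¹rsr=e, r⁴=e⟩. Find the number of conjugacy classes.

The conjugacy classes (representative and size) are:
  [e] (size 1), [r³] (size 2), [r²] (size 1), [s⁻¹] (size 2), [rs⁻¹] (size 2).
Class equation: 1 + 2 + 1 + 2 + 2 = 8 = |G|. So G has 5 conjugacy classes.

Answer: 5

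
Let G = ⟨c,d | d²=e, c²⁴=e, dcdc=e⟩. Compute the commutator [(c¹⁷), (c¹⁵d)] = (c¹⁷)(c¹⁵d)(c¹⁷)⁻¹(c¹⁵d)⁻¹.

[(c¹⁷), (c¹⁵d)] = (c¹⁷)·(c¹⁵d)·(c¹⁷)⁻¹·(c¹⁵d)⁻¹.
  (c¹⁷) · (c¹⁵d) = c⁸d
  (c⁸d) · (c⁷) = cd
  (cd) · (c¹⁵d) = c¹⁰

Answer: c¹⁰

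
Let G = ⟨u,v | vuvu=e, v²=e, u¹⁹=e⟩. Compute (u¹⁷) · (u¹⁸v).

Compute (u¹⁷) · (u¹⁸v) by multiplying left to right and reducing via the relations at each step:
  (u¹⁷) · u¹⁸ = u¹⁶
  (u¹⁶) · v = u¹⁶v

Answer: u¹⁶v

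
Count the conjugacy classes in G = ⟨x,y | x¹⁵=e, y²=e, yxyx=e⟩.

The conjugacy classes (representative and size) are:
  [e] (size 1), [x¹⁴] (size 2), [x²] (size 2), [x³] (size 2), [x⁴] (size 2), [x¹⁰] (size 2), [x⁹] (size 2), [x⁷] (size 2), [x¹³y] (size 15).
Class equation: 1 + 2 + 2 + 2 + 2 + 2 + 2 + 2 + 15 = 30 = |G|. So G has 9 conjugacy classes.

Answer: 9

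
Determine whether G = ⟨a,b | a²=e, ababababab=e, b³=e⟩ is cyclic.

Every cyclic group is abelian. But a·b = ab while b·a = ba, so a·b ≠ b·a and G is not abelian. Hence G is not cyclic.

Answer: No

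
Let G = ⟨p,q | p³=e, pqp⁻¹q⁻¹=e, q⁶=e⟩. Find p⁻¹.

The order of p is 3 (smallest k with pᵏ = e), so p⁻¹ = p² = p².
Check: p · (p²) → p · p² = e, giving e as required.

Answer: p²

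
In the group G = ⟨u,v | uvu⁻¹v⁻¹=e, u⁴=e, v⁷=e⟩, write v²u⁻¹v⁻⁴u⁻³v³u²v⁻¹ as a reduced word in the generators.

Multiply left to right, reducing at each step:
  (v²) · u⁻¹ = u³v²
  (u³v²) · v⁻⁴ = u³v⁵
  (u³v⁵) · u⁻³ = v⁵
  (v⁵) · v³ = v
  v · u² = u²v
  (u²v) · v⁻¹ = u²

Answer: u²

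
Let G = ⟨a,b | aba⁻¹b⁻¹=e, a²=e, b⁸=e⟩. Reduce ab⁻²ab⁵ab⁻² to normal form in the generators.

Multiply left to right, reducing at each step:
  a · b⁻² = ab⁶
  (ab⁶) · a = b⁶
  (b⁶) · b⁵ = b³
  (b³) · a = ab³
  (ab³) · b⁻² = ab

Answer: ab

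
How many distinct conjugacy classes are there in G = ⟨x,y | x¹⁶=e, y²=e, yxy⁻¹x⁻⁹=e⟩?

The conjugacy classes (representative and size) are:
  [e] (size 1), [x⁹] (size 2), [x²] (size 1), [x³] (size 2), [x⁴] (size 1), [x¹³] (size 2), [x⁶] (size 1), [x¹⁵] (size 2), [x⁸] (size 1), [x¹⁰] (size 1), [x¹²] (size 1), [x¹⁴] (size 1), [y] (size 2), [xy] (size 2), [x²y] (size 2), [x¹¹y] (size 2), [x⁴y] (size 2), [x¹³y] (size 2), [x¹⁴y] (size 2), [x¹⁵y] (size 2).
Class equation: 1 + 2 + 1 + 2 + 1 + 2 + 1 + 2 + 1 + 1 + 1 + 1 + 2 + 2 + 2 + 2 + 2 + 2 + 2 + 2 = 32 = |G|. So G has 20 conjugacy classes.

Answer: 20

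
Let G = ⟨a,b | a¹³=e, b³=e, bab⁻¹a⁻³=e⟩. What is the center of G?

An element z ∈ Z(G) iff z commutes with every generator.
For example e is central: e·a = a = a·e; e·b = b = b·e.
Whereas a ∉ Z(G) since a·b = ab ≠ a³b = b·a.
Checking each of the 39 elements this way gives Z(G) = {e}, of order 1.

Answer: {e}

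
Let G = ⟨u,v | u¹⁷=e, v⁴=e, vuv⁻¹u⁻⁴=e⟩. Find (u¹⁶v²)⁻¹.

The order of (u¹⁶v²) is 2 (smallest k with (u¹⁶v²)ᵏ = e), so (u¹⁶v²)⁻¹ = (u¹⁶v²)¹ = u¹⁶v².
Check: (u¹⁶v²) · (u¹⁶v²) → (u¹⁶v²) · u¹⁶ = v²;   (v²) · v² = e, giving e as required.

Answer: u¹⁶v²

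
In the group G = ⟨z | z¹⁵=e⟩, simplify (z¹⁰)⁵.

Compute successive powers of (z¹⁰), reducing at each step:
  (z¹⁰)²: (z¹⁰) · z¹⁰ = z⁵
  (z¹⁰)³: (z⁵) · z¹⁰ = e
  (z¹⁰)⁴: e · z¹⁰ = z¹⁰
  (z¹⁰)⁵: (z¹⁰) · z¹⁰ = z⁵

Answer: z⁵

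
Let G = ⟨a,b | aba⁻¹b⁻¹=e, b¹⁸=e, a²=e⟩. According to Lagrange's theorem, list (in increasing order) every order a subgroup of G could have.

|G| = 36 = 2² · 3². By Lagrange's theorem the order of any subgroup divides 36; the divisors of 36 are 1, 2, 3, 4, 6, 9, 12, 18, 36.

Answer: 1, 2, 3, 4, 6, 9, 12, 18, 36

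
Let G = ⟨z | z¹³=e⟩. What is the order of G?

G is generated by a single element, so G is cyclic. The relator gives z¹³ = e and no smaller power is forced to be e, so the 13 powers {e, z, z², z³, z⁴, z⁵, z⁶, z⁷, z⁸, z⁹, z¹², z¹¹, z¹⁰} are distinct. Hence |G| = 13.

Answer: 13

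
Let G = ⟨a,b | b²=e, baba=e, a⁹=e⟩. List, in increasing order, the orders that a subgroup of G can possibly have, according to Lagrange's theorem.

|G| = 18 = 2 · 3². By Lagrange's theorem the order of any subgroup divides 18; the divisors of 18 are 1, 2, 3, 6, 9, 18.

Answer: 1, 2, 3, 6, 9, 18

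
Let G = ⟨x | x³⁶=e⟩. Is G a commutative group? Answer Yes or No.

G has a single generator, so G is cyclic and hence abelian.

Answer: Yes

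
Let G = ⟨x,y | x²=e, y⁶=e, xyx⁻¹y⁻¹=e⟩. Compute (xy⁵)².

Compute successive powers of (xy⁵), reducing at each step:
  (xy⁵)²: (xy⁵) · x = y⁵;   (y⁵) · y⁵ = y⁴

Answer: y⁴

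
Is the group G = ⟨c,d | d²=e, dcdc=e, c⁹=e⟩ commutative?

c·d = cd but d·c = c⁸d, so c·d ≠ d·c and G is not abelian.

Answer: No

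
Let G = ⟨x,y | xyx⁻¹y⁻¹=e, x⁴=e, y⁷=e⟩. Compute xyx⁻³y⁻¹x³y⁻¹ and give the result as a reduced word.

Multiply left to right, reducing at each step:
  x · y = xy
  (xy) · x⁻³ = x²y
  (x²y) · y⁻¹ = x²
  (x²) · x³ = x
  x · y⁻¹ = xy⁶

Answer: xy⁶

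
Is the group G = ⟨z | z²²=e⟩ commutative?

G has a single generator, so G is cyclic and hence abelian.

Answer: Yes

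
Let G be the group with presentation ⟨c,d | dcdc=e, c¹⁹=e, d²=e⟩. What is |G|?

Enumerate words in the generators, reducing via the relations: the distinct elements are
  {c, d, e, cd, c², c³, c⁴, c⁵, c⁶, c⁷, c⁸, c⁹, c²d, c³d, c¹², c¹³, c¹¹, c¹⁰, c¹⁴, c¹⁵, c¹⁶, c¹⁷, c¹⁸, c⁴d, c⁵d, c⁶d, c⁷d, c⁸d, c⁹d, c¹²d, c¹³d, c¹¹d, c¹⁰d, c¹⁴d, c¹⁵d, c¹⁶d, c¹⁷d, c¹⁸d}.
No further products give new elements, so |G| = 38.

Answer: 38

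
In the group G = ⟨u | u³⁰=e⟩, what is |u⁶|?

Compute successive powers until reaching e:
  (u⁶)¹ = u⁶, (u⁶)² = u¹², (u⁶)³ = u¹⁸, (u⁶)⁴ = u²⁴, (u⁶)⁵ = e.
The smallest positive k with (u⁶)ᵏ = e is 5.

Answer: 5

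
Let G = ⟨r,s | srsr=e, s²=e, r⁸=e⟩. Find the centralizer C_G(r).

⟨r⟩ ⊆ C_G(r) since powers of r commute with r; so |C_G(r)| ≥ |⟨r⟩| = 8.
By orbit–stabilizer, |C_G(r)| = |G| / |conj. class of r| = 16 / 2 = 8.
The 8 elements commuting with r are {e, r, r², r³, r⁴, r⁵, r⁶, r⁷}.

Answer: {e, r, r², r³, r⁴, r⁵, r⁶, r⁷}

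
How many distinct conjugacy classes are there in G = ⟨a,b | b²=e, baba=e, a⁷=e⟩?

The conjugacy classes (representative and size) are:
  [e] (size 1), [a⁶] (size 2), [a⁵] (size 2), [a⁴] (size 2), [ab] (size 7).
Class equation: 1 + 2 + 2 + 2 + 7 = 14 = |G|. So G has 5 conjugacy classes.

Answer: 5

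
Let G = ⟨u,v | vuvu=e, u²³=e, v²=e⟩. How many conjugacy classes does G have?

The conjugacy classes (representative and size) are:
  [e] (size 1), [u] (size 2), [u²¹] (size 2), [u²⁰] (size 2), [u⁴] (size 2), [u¹⁸] (size 2), [u⁶] (size 2), [u¹⁶] (size 2), [u⁸] (size 2), [u⁹] (size 2), [u¹⁰] (size 2), [u¹²] (size 2), [u¹⁸v] (size 23).
Class equation: 1 + 2 + 2 + 2 + 2 + 2 + 2 + 2 + 2 + 2 + 2 + 2 + 23 = 46 = |G|. So G has 13 conjugacy classes.

Answer: 13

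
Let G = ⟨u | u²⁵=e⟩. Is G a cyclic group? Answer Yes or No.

|G| = 25. The element u has order 25 (its powers give 25 distinct elements), so ⟨u⟩ = G and G is cyclic.

Answer: Yes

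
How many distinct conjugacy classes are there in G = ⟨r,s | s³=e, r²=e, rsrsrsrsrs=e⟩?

The conjugacy classes (representative and size) are:
  [e] (size 1), [rsrs²rsrs²r] (size 15), [srsrs²r] (size 20), [rs²rs²r] (size 12), [s²rsrs²] (size 12).
Class equation: 1 + 15 + 20 + 12 + 12 = 60 = |G|. So G has 5 conjugacy classes.

Answer: 5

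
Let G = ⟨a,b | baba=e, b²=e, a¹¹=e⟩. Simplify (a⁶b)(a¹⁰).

Compute (a⁶b) · (a¹⁰) by multiplying left to right and reducing via the relations at each step:
  (a⁶b) · a¹⁰ = a⁷b

Answer: a⁷b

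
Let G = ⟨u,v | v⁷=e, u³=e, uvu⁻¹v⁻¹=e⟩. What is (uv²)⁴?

Compute successive powers of (uv²), reducing at each step:
  (uv²)²: (uv²) · u = u²v²;   (u²v²) · v² = u²v⁴
  (uv²)³: (u²v⁴) · u = v⁴;   (v⁴) · v² = v⁶
  (uv²)⁴: (v⁶) · u = uv⁶;   (uv⁶) · v² = uv

Answer: uv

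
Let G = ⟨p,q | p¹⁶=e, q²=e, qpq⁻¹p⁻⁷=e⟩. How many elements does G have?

Enumerate words in the generators, reducing via the relations: the distinct elements are
  {e, p, q, pq, p², p³, p⁴, p⁵, p⁶, p⁷, p⁸, p⁹, p²q, p³q, p¹², p¹³, p¹¹, p¹⁰, p¹⁴, p¹⁵, p⁴q, p⁵q, p⁶q, p⁷q, p⁸q, p⁹q, p¹²q, p¹³q, p¹¹q, p¹⁰q, p¹⁴q, p¹⁵q}.
No further products give new elements, so |G| = 32.

Answer: 32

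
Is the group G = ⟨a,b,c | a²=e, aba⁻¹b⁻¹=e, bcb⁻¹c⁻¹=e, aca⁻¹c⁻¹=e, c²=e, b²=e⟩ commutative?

Each pair of generators commutes: a·b = ab = b·a; a·c = ac = c·a; b·c = bc = c·b. Since the generators pairwise commute, every element of G commutes with every other, so G is abelian.

Answer: Yes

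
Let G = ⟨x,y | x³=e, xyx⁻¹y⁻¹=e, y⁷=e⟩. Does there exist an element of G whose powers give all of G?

|G| = 21. The element xy has order 21 (its powers give 21 distinct elements), so ⟨xy⟩ = G and G is cyclic.

Answer: Yes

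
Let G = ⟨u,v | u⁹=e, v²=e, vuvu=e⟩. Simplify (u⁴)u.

Compute (u⁴) · u by multiplying left to right and reducing via the relations at each step:
  (u⁴) · u = u⁵

Answer: u⁵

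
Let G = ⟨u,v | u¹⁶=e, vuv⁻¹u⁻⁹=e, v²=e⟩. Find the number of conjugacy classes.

The conjugacy classes (representative and size) are:
  [e] (size 1), [u⁹] (size 2), [u²] (size 1), [u³] (size 2), [u⁴] (size 1), [u¹³] (size 2), [u⁶] (size 1), [u¹⁵] (size 2), [u⁸] (size 1), [u¹⁰] (size 1), [u¹²] (size 1), [u¹⁴] (size 1), [v] (size 2), [uv] (size 2), [u²v] (size 2), [u¹¹v] (size 2), [u⁴v] (size 2), [u¹³v] (size 2), [u¹⁴v] (size 2), [u¹⁵v] (size 2).
Class equation: 1 + 2 + 1 + 2 + 1 + 2 + 1 + 2 + 1 + 1 + 1 + 1 + 2 + 2 + 2 + 2 + 2 + 2 + 2 + 2 = 32 = |G|. So G has 20 conjugacy classes.

Answer: 20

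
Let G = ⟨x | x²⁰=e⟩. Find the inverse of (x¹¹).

The order of (x¹¹) is 20 (smallest k with (x¹¹)ᵏ = e), so (x¹¹)⁻¹ = (x¹¹)¹⁹ = x⁹.
Check: (x¹¹) · (x⁹) → (x¹¹) · x⁹ = e, giving e as required.

Answer: x⁹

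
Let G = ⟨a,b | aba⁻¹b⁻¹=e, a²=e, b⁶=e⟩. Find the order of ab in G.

Compute successive powers until reaching e:
  (ab)¹ = ab, (ab)² = b², (ab)³ = ab³, (ab)⁴ = b⁴, (ab)⁵ = ab⁵, (ab)⁶ = e.
The smallest positive k with (ab)ᵏ = e is 6.

Answer: 6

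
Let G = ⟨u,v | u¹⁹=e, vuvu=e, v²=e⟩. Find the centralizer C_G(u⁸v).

⟨u⁸v⟩ ⊆ C_G(u⁸v) since powers of u⁸v commute with u⁸v; so |C_G(u⁸v)| ≥ |⟨u⁸v⟩| = 2.
By orbit–stabilizer, |C_G(u⁸v)| = |G| / |conj. class of u⁸v| = 38 / 19 = 2.
The 2 elements commuting with u⁸v are {e, u⁸v}.

Answer: {e, u⁸v}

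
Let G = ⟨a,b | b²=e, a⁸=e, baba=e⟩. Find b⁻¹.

The order of b is 2 (smallest k with bᵏ = e), so b⁻¹ = b¹ = b.
Check: b · b → b · b = e, giving e as required.

Answer: b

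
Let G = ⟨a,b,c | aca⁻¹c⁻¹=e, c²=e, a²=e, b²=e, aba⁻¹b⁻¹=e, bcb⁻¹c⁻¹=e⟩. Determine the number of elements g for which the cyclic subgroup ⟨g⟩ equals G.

⟨g⟩ = G would require ord(g) = |G| = 8, but the maximum element order in G is 2 < 8. So G is not cyclic and no single element generates it: the count is 0.

Answer: 0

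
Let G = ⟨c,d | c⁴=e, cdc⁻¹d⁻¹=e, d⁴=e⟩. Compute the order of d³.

Compute successive powers until reaching e:
  (d³)¹ = d³, (d³)² = d², (d³)³ = d, (d³)⁴ = e.
The smallest positive k with (d³)ᵏ = e is 4.

Answer: 4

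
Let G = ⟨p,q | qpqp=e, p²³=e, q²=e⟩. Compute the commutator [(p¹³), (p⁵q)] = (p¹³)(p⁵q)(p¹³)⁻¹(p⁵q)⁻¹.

[(p¹³), (p⁵q)] = (p¹³)·(p⁵q)·(p¹³)⁻¹·(p⁵q)⁻¹.
  (p¹³) · (p⁵q) = p¹⁸q
  (p¹⁸q) · (p¹⁰) = p⁸q
  (p⁸q) · (p⁵q) = p³

Answer: p³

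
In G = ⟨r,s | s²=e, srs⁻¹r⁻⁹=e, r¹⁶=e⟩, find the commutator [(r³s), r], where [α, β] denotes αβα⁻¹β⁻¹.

[(r³s), r] = (r³s)·r·(r³s)⁻¹·r⁻¹.
  (r³s) · r = r¹²s
  (r¹²s) · (r⁵s) = r⁹
  (r⁹) · (r¹⁵) = r⁸

Answer: r⁸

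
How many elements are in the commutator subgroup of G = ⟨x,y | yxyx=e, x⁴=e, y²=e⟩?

G' = [G, G] is generated by all commutators. The generator-pair commutators are: [x, y] = x².
The subgroup they normally generate is {e, x²}, of order 2.
Check: |G/G'| = 8/2 = 4 is the order of the abelianisation.

Answer: 2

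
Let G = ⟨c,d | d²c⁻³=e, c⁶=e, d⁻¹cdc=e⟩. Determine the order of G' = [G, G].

G' = [G, G] is generated by all commutators. The generator-pair commutators are: [c, d] = c².
The subgroup they normally generate is {e, c², c⁴}, of order 3.
Check: |G/G'| = 12/3 = 4 is the order of the abelianisation.

Answer: 3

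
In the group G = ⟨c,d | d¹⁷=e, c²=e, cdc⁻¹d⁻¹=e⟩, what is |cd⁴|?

Compute successive powers until reaching e:
  (cd⁴)¹ = cd⁴, (cd⁴)² = d⁸, (cd⁴)³ = cd¹², (cd⁴)⁴ = d¹⁶, (cd⁴)⁵ = cd³, (cd⁴)⁶ = d⁷, (cd⁴)⁷ = cd¹¹, (cd⁴)⁸ = d¹⁵, (cd⁴)⁹ = cd², (cd⁴)¹⁰ = d⁶, (cd⁴)¹¹ = cd¹⁰, (cd⁴)¹² = d¹⁴, (cd⁴)¹³ = cd, (cd⁴)¹⁴ = d⁵, (cd⁴)¹⁵ = cd⁹, (cd⁴)¹⁶ = d¹³, (cd⁴)¹⁷ = c, (cd⁴)¹⁸ = d⁴, (cd⁴)¹⁹ = cd⁸, (cd⁴)²⁰ = d¹², (cd⁴)²¹ = cd¹⁶, (cd⁴)²² = d³, (cd⁴)²³ = cd⁷, (cd⁴)²⁴ = d¹¹, (cd⁴)²⁵ = cd¹⁵, (cd⁴)²⁶ = d², (cd⁴)²⁷ = cd⁶, (cd⁴)²⁸ = d¹⁰, (cd⁴)²⁹ = cd¹⁴, (cd⁴)³⁰ = d, (cd⁴)³¹ = cd⁵, (cd⁴)³² = d⁹, (cd⁴)³³ = cd¹³, (cd⁴)³⁴ = e.
The smallest positive k with (cd⁴)ᵏ = e is 34.

Answer: 34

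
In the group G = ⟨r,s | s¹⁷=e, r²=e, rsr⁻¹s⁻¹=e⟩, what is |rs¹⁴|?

Compute successive powers until reaching e:
  (rs¹⁴)¹ = rs¹⁴, (rs¹⁴)² = s¹¹, (rs¹⁴)³ = rs⁸, (rs¹⁴)⁴ = s⁵, (rs¹⁴)⁵ = rs², (rs¹⁴)⁶ = s¹⁶, (rs¹⁴)⁷ = rs¹³, (rs¹⁴)⁸ = s¹⁰, (rs¹⁴)⁹ = rs⁷, (rs¹⁴)¹⁰ = s⁴, (rs¹⁴)¹¹ = rs, (rs¹⁴)¹² = s¹⁵, (rs¹⁴)¹³ = rs¹², (rs¹⁴)¹⁴ = s⁹, (rs¹⁴)¹⁵ = rs⁶, (rs¹⁴)¹⁶ = s³, (rs¹⁴)¹⁷ = r, (rs¹⁴)¹⁸ = s¹⁴, (rs¹⁴)¹⁹ = rs¹¹, (rs¹⁴)²⁰ = s⁸, (rs¹⁴)²¹ = rs⁵, (rs¹⁴)²² = s², (rs¹⁴)²³ = rs¹⁶, (rs¹⁴)²⁴ = s¹³, (rs¹⁴)²⁵ = rs¹⁰, (rs¹⁴)²⁶ = s⁷, (rs¹⁴)²⁷ = rs⁴, (rs¹⁴)²⁸ = s, (rs¹⁴)²⁹ = rs¹⁵, (rs¹⁴)³⁰ = s¹², (rs¹⁴)³¹ = rs⁹, (rs¹⁴)³² = s⁶, (rs¹⁴)³³ = rs³, (rs¹⁴)³⁴ = e.
The smallest positive k with (rs¹⁴)ᵏ = e is 34.

Answer: 34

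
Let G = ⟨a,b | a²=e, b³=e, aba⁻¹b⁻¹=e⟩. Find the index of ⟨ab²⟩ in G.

First find ord(ab²) by computing successive powers:
  (ab²)¹ = ab², (ab²)² = b, (ab²)³ = a, (ab²)⁴ = b², (ab²)⁵ = ab, (ab²)⁶ = e.
So |⟨ab²⟩| = ord(ab²) = 6. With |G| = 6, by Lagrange [G : ⟨ab²⟩] = 6/6 = 1.

Answer: 1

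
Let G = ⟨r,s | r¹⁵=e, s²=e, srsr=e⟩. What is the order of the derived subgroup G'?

G' = [G, G] is generated by all commutators. The generator-pair commutators are: [r, s] = r².
The subgroup they normally generate is {e, r, r², r³, r⁴, r⁵, r⁶, r⁷, r⁸, r⁹, r¹⁰, r¹¹, r¹², r¹³, r¹⁴}, of order 15.
Check: |G/G'| = 30/15 = 2 is the order of the abelianisation.

Answer: 15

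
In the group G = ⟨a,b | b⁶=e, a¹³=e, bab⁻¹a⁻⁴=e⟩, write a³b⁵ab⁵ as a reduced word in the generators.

Multiply left to right, reducing at each step:
  (a³) · b⁵ = a³b⁵
  (a³b⁵) · a = b⁵
  (b⁵) · b⁵ = b⁴

Answer: b⁴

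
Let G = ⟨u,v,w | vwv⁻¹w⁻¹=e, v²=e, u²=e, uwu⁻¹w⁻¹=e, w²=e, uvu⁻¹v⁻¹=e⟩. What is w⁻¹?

The order of w is 2 (smallest k with wᵏ = e), so w⁻¹ = w¹ = w.
Check: w · w → w · w = e, giving e as required.

Answer: w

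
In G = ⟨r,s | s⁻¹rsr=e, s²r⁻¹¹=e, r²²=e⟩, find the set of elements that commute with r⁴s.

⟨r⁴s⟩ ⊆ C_G(r⁴s) since powers of r⁴s commute with r⁴s; so |C_G(r⁴s)| ≥ |⟨r⁴s⟩| = 4.
By orbit–stabilizer, |C_G(r⁴s)| = |G| / |conj. class of r⁴s| = 44 / 11 = 4.
The 4 elements commuting with r⁴s are {e, r¹¹, r⁴s, r⁴s⁻¹}.

Answer: {e, r¹¹, r⁴s, r⁴s⁻¹}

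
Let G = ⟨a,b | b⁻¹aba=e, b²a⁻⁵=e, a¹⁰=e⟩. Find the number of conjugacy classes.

The conjugacy classes (representative and size) are:
  [e] (size 1), [a] (size 2), [a⁸] (size 2), [a⁷] (size 2), [a⁴] (size 2), [a⁵] (size 1), [a⁴b] (size 5), [a²b⁻¹] (size 5).
Class equation: 1 + 2 + 2 + 2 + 2 + 1 + 5 + 5 = 20 = |G|. So G has 8 conjugacy classes.

Answer: 8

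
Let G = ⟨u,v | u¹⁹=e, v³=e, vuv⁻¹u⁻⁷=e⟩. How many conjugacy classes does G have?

The conjugacy classes (representative and size) are:
  [e] (size 1), [u¹¹] (size 3), [u¹⁴] (size 3), [u⁶] (size 3), [u¹⁷] (size 3), [u¹²] (size 3), [u¹⁰] (size 3), [u²v] (size 19), [u¹⁸v²] (size 19).
Class equation: 1 + 3 + 3 + 3 + 3 + 3 + 3 + 19 + 19 = 57 = |G|. So G has 9 conjugacy classes.

Answer: 9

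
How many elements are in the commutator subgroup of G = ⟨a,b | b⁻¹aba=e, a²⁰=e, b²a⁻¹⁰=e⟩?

G' = [G, G] is generated by all commutators. The generator-pair commutators are: [a, b] = a².
The subgroup they normally generate is {e, a², a⁴, a⁶, a⁸, a¹⁰, a¹², a¹⁴, a¹⁶, a¹⁸}, of order 10.
Check: |G/G'| = 40/10 = 4 is the order of the abelianisation.

Answer: 10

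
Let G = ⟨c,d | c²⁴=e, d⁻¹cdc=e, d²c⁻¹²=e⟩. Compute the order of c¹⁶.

Compute successive powers until reaching e:
  (c¹⁶)¹ = c¹⁶, (c¹⁶)² = c⁸, (c¹⁶)³ = e.
The smallest positive k with (c¹⁶)ᵏ = e is 3.

Answer: 3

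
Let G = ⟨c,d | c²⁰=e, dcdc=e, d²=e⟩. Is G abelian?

c·d = cd but d·c = c¹⁹d, so c·d ≠ d·c and G is not abelian.

Answer: No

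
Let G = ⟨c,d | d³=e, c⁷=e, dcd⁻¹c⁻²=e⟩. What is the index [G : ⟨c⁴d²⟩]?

First find ord(c⁴d²) by computing successive powers:
  (c⁴d²)¹ = c⁴d², (c⁴d²)² = c⁶d, (c⁴d²)³ = e.
So |⟨c⁴d²⟩| = ord(c⁴d²) = 3. With |G| = 21, by Lagrange [G : ⟨c⁴d²⟩] = 21/3 = 7.

Answer: 7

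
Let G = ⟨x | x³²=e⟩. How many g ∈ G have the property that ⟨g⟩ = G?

G is cyclic of order 32. An element generates G iff its order is 32, and a cyclic group of order 32 has exactly φ(32) = 16 such elements.

Answer: 16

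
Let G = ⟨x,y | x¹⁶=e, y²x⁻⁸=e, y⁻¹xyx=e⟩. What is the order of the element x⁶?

Compute successive powers until reaching e:
  (x⁶)¹ = x⁶, (x⁶)² = x¹², (x⁶)³ = x², (x⁶)⁴ = x⁸, (x⁶)⁵ = x¹⁴, (x⁶)⁶ = x⁴, (x⁶)⁷ = x¹⁰, (x⁶)⁸ = e.
The smallest positive k with (x⁶)ᵏ = e is 8.

Answer: 8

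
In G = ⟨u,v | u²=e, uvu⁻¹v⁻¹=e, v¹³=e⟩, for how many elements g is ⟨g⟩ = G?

G is cyclic of order 26. An element generates G iff its order is 26, and a cyclic group of order 26 has exactly φ(26) = 12 such elements.

Answer: 12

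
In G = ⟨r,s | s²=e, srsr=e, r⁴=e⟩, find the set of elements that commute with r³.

⟨r³⟩ ⊆ C_G(r³) since powers of r³ commute with r³; so |C_G(r³)| ≥ |⟨r³⟩| = 4.
By orbit–stabilizer, |C_G(r³)| = |G| / |conj. class of r³| = 8 / 2 = 4.
The 4 elements commuting with r³ are {e, r, r², r³}.

Answer: {e, r, r², r³}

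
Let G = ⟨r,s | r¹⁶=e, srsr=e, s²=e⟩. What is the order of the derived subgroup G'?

G' = [G, G] is generated by all commutators. The generator-pair commutators are: [r, s] = r².
The subgroup they normally generate is {e, r², r⁴, r⁶, r⁸, r¹⁰, r¹², r¹⁴}, of order 8.
Check: |G/G'| = 32/8 = 4 is the order of the abelianisation.

Answer: 8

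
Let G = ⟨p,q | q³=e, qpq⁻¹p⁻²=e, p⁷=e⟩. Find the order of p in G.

Compute successive powers until reaching e:
  p¹ = p, p² = p², p³ = p³, p⁴ = p⁴, p⁵ = p⁵, p⁶ = p⁶, p⁷ = e.
The smallest positive k with pᵏ = e is 7.

Answer: 7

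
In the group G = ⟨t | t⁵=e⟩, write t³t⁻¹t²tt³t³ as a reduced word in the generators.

Multiply left to right, reducing at each step:
  (t³) · t⁻¹ = t²
  (t²) · t² = t⁴
  (t⁴) · t = e
  e · t³ = t³
  (t³) · t³ = t

Answer: t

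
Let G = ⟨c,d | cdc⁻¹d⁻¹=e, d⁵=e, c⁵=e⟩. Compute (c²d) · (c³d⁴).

Compute (c²d) · (c³d⁴) by multiplying left to right and reducing via the relations at each step:
  (c²d) · c³ = d
  d · d⁴ = e

Answer: e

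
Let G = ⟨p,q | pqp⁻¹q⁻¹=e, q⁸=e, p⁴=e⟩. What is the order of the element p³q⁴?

Compute successive powers until reaching e:
  (p³q⁴)¹ = p³q⁴, (p³q⁴)² = p², (p³q⁴)³ = pq⁴, (p³q⁴)⁴ = e.
The smallest positive k with (p³q⁴)ᵏ = e is 4.

Answer: 4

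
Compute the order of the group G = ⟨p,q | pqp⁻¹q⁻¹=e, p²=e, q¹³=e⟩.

Enumerate words in the generators, reducing via the relations: the distinct elements are
  {e, p, q, pq, q², q³, q⁴, q⁵, q⁶, q⁷, q⁸, q⁹, pq², pq³, pq⁴, pq⁵, pq⁶, pq⁷, pq⁸, pq⁹, q¹², q¹¹, q¹⁰, pq¹², pq¹¹, pq¹⁰}.
No further products give new elements, so |G| = 26.

Answer: 26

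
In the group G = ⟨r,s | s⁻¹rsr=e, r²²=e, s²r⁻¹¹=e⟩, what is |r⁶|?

Compute successive powers until reaching e:
  (r⁶)¹ = r⁶, (r⁶)² = r¹², (r⁶)³ = r¹⁸, (r⁶)⁴ = r², (r⁶)⁵ = r⁸, (r⁶)⁶ = r¹⁴, (r⁶)⁷ = r²⁰, (r⁶)⁸ = r⁴, (r⁶)⁹ = r¹⁰, (r⁶)¹⁰ = r¹⁶, (r⁶)¹¹ = e.
The smallest positive k with (r⁶)ᵏ = e is 11.

Answer: 11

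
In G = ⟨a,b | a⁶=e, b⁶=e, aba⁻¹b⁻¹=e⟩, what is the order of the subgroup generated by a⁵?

|⟨a⁵⟩| equals the order of a⁵. Compute successive powers until reaching e:
  (a⁵)¹ = a⁵, (a⁵)² = a⁴, (a⁵)³ = a³, (a⁵)⁴ = a², (a⁵)⁵ = a, (a⁵)⁶ = e.
The smallest positive k with (a⁵)ᵏ = e is 6, so |⟨a⁵⟩| = 6.

Answer: 6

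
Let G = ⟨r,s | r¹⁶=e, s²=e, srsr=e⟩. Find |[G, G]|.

G' = [G, G] is generated by all commutators. The generator-pair commutators are: [r, s] = r².
The subgroup they normally generate is {e, r², r⁴, r⁶, r⁸, r¹⁰, r¹², r¹⁴}, of order 8.
Check: |G/G'| = 32/8 = 4 is the order of the abelianisation.

Answer: 8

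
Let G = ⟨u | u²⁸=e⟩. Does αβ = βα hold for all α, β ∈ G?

G has a single generator, so G is cyclic and hence abelian.

Answer: Yes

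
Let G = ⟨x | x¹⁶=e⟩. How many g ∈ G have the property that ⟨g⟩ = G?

G is cyclic of order 16. An element generates G iff its order is 16, and a cyclic group of order 16 has exactly φ(16) = 8 such elements.

Answer: 8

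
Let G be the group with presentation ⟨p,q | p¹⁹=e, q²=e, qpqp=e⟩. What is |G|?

Enumerate words in the generators, reducing via the relations: the distinct elements are
  {e, p, q, pq, p², p³, p⁴, p⁵, p⁶, p⁷, p⁸, p⁹, p²q, p³q, p¹², p¹³, p¹¹, p¹⁰, p¹⁴, p¹⁵, p¹⁶, p¹⁷, p¹⁸, p⁴q, p⁵q, p⁶q, p⁷q, p⁸q, p⁹q, p¹²q, p¹³q, p¹¹q, p¹⁰q, p¹⁴q, p¹⁵q, p¹⁶q, p¹⁷q, p¹⁸q}.
No further products give new elements, so |G| = 38.

Answer: 38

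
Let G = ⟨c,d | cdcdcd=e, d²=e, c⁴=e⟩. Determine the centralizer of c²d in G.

⟨c²d⟩ ⊆ C_G(c²d) since powers of c²d commute with c²d; so |C_G(c²d)| ≥ |⟨c²d⟩| = 4.
By orbit–stabilizer, |C_G(c²d)| = |G| / |conj. class of c²d| = 24 / 6 = 4.
The 4 elements commuting with c²d are {e, c²d, dc², c²dc²d}.

Answer: {e, c²d, dc², c²dc²d}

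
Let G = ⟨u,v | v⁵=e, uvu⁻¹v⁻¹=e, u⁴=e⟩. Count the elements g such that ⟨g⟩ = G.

G is cyclic of order 20. An element generates G iff its order is 20, and a cyclic group of order 20 has exactly φ(20) = 8 such elements.

Answer: 8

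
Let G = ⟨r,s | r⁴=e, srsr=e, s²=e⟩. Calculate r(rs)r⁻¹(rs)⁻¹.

[r, (rs)] = r·(rs)·r⁻¹·(rs)⁻¹.
  r · (rs) = r²s
  (r²s) · (r³) = r³s
  (r³s) · (rs) = r²

Answer: r²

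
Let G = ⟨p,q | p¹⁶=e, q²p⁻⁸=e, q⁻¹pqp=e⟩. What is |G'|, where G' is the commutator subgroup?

G' = [G, G] is generated by all commutators. The generator-pair commutators are: [p, q] = p².
The subgroup they normally generate is {e, p², p⁴, p⁶, p⁸, p¹⁰, p¹², p¹⁴}, of order 8.
Check: |G/G'| = 32/8 = 4 is the order of the abelianisation.

Answer: 8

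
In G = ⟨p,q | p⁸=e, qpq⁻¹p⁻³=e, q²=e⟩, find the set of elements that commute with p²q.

⟨p²q⟩ ⊆ C_G(p²q) since powers of p²q commute with p²q; so |C_G(p²q)| ≥ |⟨p²q⟩| = 2.
By orbit–stabilizer, |C_G(p²q)| = |G| / |conj. class of p²q| = 16 / 4 = 4.
The 4 elements commuting with p²q are {e, p⁴, p²q, p⁶q}.

Answer: {e, p⁴, p²q, p⁶q}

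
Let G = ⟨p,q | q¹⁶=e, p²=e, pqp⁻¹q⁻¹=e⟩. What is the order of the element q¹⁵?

Compute successive powers until reaching e:
  (q¹⁵)¹ = q¹⁵, (q¹⁵)² = q¹⁴, (q¹⁵)³ = q¹³, (q¹⁵)⁴ = q¹², (q¹⁵)⁵ = q¹¹, (q¹⁵)⁶ = q¹⁰, (q¹⁵)⁷ = q⁹, (q¹⁵)⁸ = q⁸, (q¹⁵)⁹ = q⁷, (q¹⁵)¹⁰ = q⁶, (q¹⁵)¹¹ = q⁵, (q¹⁵)¹² = q⁴, (q¹⁵)¹³ = q³, (q¹⁵)¹⁴ = q², (q¹⁵)¹⁵ = q, (q¹⁵)¹⁶ = e.
The smallest positive k with (q¹⁵)ᵏ = e is 16.

Answer: 16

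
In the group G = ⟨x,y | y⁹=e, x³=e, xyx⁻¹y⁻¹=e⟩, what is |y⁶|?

Compute successive powers until reaching e:
  (y⁶)¹ = y⁶, (y⁶)² = y³, (y⁶)³ = e.
The smallest positive k with (y⁶)ᵏ = e is 3.

Answer: 3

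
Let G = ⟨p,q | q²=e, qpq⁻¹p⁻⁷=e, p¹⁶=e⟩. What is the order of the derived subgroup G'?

G' = [G, G] is generated by all commutators. The generator-pair commutators are: [p, q] = p¹⁰.
The subgroup they normally generate is {e, p², p⁴, p⁶, p⁸, p¹⁰, p¹², p¹⁴}, of order 8.
Check: |G/G'| = 32/8 = 4 is the order of the abelianisation.

Answer: 8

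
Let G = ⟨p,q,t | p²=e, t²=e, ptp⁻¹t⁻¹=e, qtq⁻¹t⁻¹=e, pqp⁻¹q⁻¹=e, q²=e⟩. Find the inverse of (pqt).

The order of (pqt) is 2 (smallest k with (pqt)ᵏ = e), so (pqt)⁻¹ = (pqt)¹ = pqt.
Check: (pqt) · (pqt) → (pqt) · p = qt;   (qt) · q = t;   t · t = e, giving e as required.

Answer: pqt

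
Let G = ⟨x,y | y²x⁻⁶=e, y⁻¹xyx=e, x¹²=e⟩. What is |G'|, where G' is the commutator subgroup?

G' = [G, G] is generated by all commutators. The generator-pair commutators are: [x, y] = x².
The subgroup they normally generate is {e, x², x⁴, x⁶, x⁸, x¹⁰}, of order 6.
Check: |G/G'| = 24/6 = 4 is the order of the abelianisation.

Answer: 6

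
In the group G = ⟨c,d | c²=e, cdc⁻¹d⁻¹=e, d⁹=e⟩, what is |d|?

Compute successive powers until reaching e:
  d¹ = d, d² = d², d³ = d³, d⁴ = d⁴, d⁵ = d⁵, d⁶ = d⁶, d⁷ = d⁷, d⁸ = d⁸, d⁹ = e.
The smallest positive k with dᵏ = e is 9.

Answer: 9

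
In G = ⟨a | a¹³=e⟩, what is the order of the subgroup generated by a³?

|⟨a³⟩| equals the order of a³. Compute successive powers until reaching e:
  (a³)¹ = a³, (a³)² = a⁶, (a³)³ = a⁹, (a³)⁴ = a¹², (a³)⁵ = a², (a³)⁶ = a⁵, (a³)⁷ = a⁸, (a³)⁸ = a¹¹, (a³)⁹ = a, (a³)¹⁰ = a⁴, (a³)¹¹ = a⁷, (a³)¹² = a¹⁰, (a³)¹³ = e.
The smallest positive k with (a³)ᵏ = e is 13, so |⟨a³⟩| = 13.

Answer: 13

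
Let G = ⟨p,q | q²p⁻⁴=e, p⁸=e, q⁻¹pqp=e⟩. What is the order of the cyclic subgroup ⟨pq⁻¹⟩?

|⟨pq⁻¹⟩| equals the order of pq⁻¹. Compute successive powers until reaching e:
  (pq⁻¹)¹ = pq⁻¹, (pq⁻¹)² = p⁴, (pq⁻¹)³ = pq, (pq⁻¹)⁴ = e.
The smallest positive k with (pq⁻¹)ᵏ = e is 4, so |⟨pq⁻¹⟩| = 4.

Answer: 4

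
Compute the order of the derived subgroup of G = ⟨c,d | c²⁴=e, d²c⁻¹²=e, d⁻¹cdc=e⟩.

G' = [G, G] is generated by all commutators. The generator-pair commutators are: [c, d] = c².
The subgroup they normally generate is {e, c², c⁴, c⁶, c⁸, c¹⁰, c¹², c¹⁴, c¹⁶, c¹⁸, c²⁰, c²²}, of order 12.
Check: |G/G'| = 48/12 = 4 is the order of the abelianisation.

Answer: 12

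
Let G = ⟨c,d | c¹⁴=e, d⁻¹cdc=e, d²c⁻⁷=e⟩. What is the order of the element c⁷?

Compute successive powers until reaching e:
  (c⁷)¹ = c⁷, (c⁷)² = e.
The smallest positive k with (c⁷)ᵏ = e is 2.

Answer: 2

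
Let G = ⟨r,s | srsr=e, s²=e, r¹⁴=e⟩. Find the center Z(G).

An element z ∈ Z(G) iff z commutes with every generator.
For example r⁷ is central: (r⁷)·r = r⁸ = r·(r⁷); (r⁷)·s = r⁷s = s·(r⁷).
Whereas r ∉ Z(G) since r·s = rs ≠ r¹³s = s·r.
Checking each of the 28 elements this way gives Z(G) = {e, r⁷}, of order 2.

Answer: {e, r⁷}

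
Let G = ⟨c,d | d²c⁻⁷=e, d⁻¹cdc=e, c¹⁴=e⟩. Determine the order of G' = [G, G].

G' = [G, G] is generated by all commutators. The generator-pair commutators are: [c, d] = c².
The subgroup they normally generate is {e, c², c⁴, c⁶, c⁸, c¹⁰, c¹²}, of order 7.
Check: |G/G'| = 28/7 = 4 is the order of the abelianisation.

Answer: 7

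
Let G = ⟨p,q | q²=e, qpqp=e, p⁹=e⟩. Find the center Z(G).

An element z ∈ Z(G) iff z commutes with every generator.
For example e is central: e·p = p = p·e; e·q = q = q·e.
Whereas p ∉ Z(G) since p·q = pq ≠ p⁸q = q·p.
Checking each of the 18 elements this way gives Z(G) = {e}, of order 1.

Answer: {e}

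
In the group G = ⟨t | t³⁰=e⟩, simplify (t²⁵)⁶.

Compute successive powers of (t²⁵), reducing at each step:
  (t²⁵)²: (t²⁵) · t²⁵ = t²⁰
  (t²⁵)³: (t²⁰) · t²⁵ = t¹⁵
  (t²⁵)⁴: (t¹⁵) · t²⁵ = t¹⁰
  (t²⁵)⁵: (t¹⁰) · t²⁵ = t⁵
  (t²⁵)⁶: (t⁵) · t²⁵ = e

Answer: e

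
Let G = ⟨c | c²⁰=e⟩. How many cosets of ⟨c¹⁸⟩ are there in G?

First find ord(c¹⁸) by computing successive powers:
  (c¹⁸)¹ = c¹⁸, (c¹⁸)² = c¹⁶, (c¹⁸)³ = c¹⁴, (c¹⁸)⁴ = c¹², (c¹⁸)⁵ = c¹⁰, (c¹⁸)⁶ = c⁸, (c¹⁸)⁷ = c⁶, (c¹⁸)⁸ = c⁴, (c¹⁸)⁹ = c², (c¹⁸)¹⁰ = e.
So |⟨c¹⁸⟩| = ord(c¹⁸) = 10. With |G| = 20, by Lagrange [G : ⟨c¹⁸⟩] = 20/10 = 2.

Answer: 2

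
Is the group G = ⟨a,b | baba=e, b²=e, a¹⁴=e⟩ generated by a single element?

Every cyclic group is abelian. But a·b = ab while b·a = a¹³b, so a·b ≠ b·a and G is not abelian. Hence G is not cyclic.

Answer: No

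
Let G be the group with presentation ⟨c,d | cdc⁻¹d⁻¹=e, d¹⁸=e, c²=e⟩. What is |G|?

Enumerate words in the generators, reducing via the relations: the distinct elements are
  {c, d, e, cd, d², d³, d⁴, d⁵, d⁶, d⁷, d⁸, d⁹, cd², cd³, cd⁴, cd⁵, cd⁶, cd⁷, cd⁸, cd⁹, d¹², d¹³, d¹¹, d¹⁰, d¹⁴, d¹⁵, d¹⁶, d¹⁷, cd¹², cd¹³, cd¹¹, cd¹⁰, cd¹⁴, cd¹⁵, cd¹⁶, cd¹⁷}.
No further products give new elements, so |G| = 36.

Answer: 36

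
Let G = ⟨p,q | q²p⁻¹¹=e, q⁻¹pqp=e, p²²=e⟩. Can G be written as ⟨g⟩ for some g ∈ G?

Every cyclic group is abelian. But p·q = pq while q·p = p¹⁰q⁻¹, so p·q ≠ q·p and G is not abelian. Hence G is not cyclic.

Answer: No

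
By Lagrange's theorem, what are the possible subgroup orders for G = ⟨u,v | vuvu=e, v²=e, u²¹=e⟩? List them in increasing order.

|G| = 42 = 2 · 3 · 7. By Lagrange's theorem the order of any subgroup divides 42; the divisors of 42 are 1, 2, 3, 6, 7, 14, 21, 42.

Answer: 1, 2, 3, 6, 7, 14, 21, 42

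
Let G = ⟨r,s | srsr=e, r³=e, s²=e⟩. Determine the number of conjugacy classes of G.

The conjugacy classes (representative and size) are:
  [e] (size 1), [r] (size 2), [rs] (size 3).
Class equation: 1 + 2 + 3 = 6 = |G|. So G has 3 conjugacy classes.

Answer: 3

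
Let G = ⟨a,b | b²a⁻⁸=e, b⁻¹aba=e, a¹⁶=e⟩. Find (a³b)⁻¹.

The order of (a³b) is 4 (smallest k with (a³b)ᵏ = e), so (a³b)⁻¹ = (a³b)³ = a³b⁻¹.
Check: (a³b) · (a³b⁻¹) → (a³b) · a³ = b;   b · b⁻¹ = e, giving e as required.

Answer: a³b⁻¹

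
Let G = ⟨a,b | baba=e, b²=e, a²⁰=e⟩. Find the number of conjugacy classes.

The conjugacy classes (representative and size) are:
  [e] (size 1), [a] (size 2), [a¹⁸] (size 2), [a³] (size 2), [a⁴] (size 2), [a¹⁵] (size 2), [a¹⁴] (size 2), [a⁷] (size 2), [a¹²] (size 2), [a¹¹] (size 2), [a¹⁰] (size 1), [a¹⁸b] (size 10), [a⁵b] (size 10).
Class equation: 1 + 2 + 2 + 2 + 2 + 2 + 2 + 2 + 2 + 2 + 1 + 10 + 10 = 40 = |G|. So G has 13 conjugacy classes.

Answer: 13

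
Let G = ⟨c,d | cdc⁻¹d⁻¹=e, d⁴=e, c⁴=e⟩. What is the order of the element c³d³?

Compute successive powers until reaching e:
  (c³d³)¹ = c³d³, (c³d³)² = c²d², (c³d³)³ = cd, (c³d³)⁴ = e.
The smallest positive k with (c³d³)ᵏ = e is 4.

Answer: 4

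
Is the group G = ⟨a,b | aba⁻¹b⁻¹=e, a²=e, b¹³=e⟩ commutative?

Each pair of generators commutes: a·b = ab = b·a. Since the generators pairwise commute, every element of G commutes with every other, so G is abelian.

Answer: Yes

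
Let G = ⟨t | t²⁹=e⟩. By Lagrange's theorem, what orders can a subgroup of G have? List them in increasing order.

|G| = 29 = 29. By Lagrange's theorem the order of any subgroup divides 29; the divisors of 29 are 1, 29.

Answer: 1, 29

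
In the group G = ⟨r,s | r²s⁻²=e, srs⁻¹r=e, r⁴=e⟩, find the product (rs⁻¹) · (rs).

Compute (rs⁻¹) · (rs) by multiplying left to right and reducing via the relations at each step:
  (rs⁻¹) · r = s⁻¹
  (s⁻¹) · s = e

Answer: e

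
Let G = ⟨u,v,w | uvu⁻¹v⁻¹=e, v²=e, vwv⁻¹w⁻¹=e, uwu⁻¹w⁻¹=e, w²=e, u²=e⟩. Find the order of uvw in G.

Compute successive powers until reaching e:
  (uvw)¹ = uvw, (uvw)² = e.
The smallest positive k with (uvw)ᵏ = e is 2.

Answer: 2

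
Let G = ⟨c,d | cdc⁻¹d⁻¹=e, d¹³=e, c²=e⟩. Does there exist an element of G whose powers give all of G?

|G| = 26. The element cd has order 26 (its powers give 26 distinct elements), so ⟨cd⟩ = G and G is cyclic.

Answer: Yes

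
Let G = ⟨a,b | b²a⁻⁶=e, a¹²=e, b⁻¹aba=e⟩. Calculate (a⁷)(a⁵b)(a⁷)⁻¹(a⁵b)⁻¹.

[(a⁷), (a⁵b)] = (a⁷)·(a⁵b)·(a⁷)⁻¹·(a⁵b)⁻¹.
  (a⁷) · (a⁵b) = b
  b · (a⁵) = ab⁻¹
  (ab⁻¹) · (a⁵b⁻¹) = a²

Answer: a²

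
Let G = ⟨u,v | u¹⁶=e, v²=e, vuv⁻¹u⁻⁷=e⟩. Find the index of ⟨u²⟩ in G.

First find ord(u²) by computing successive powers:
  (u²)¹ = u², (u²)² = u⁴, (u²)³ = u⁶, (u²)⁴ = u⁸, (u²)⁵ = u¹⁰, (u²)⁶ = u¹², (u²)⁷ = u¹⁴, (u²)⁸ = e.
So |⟨u²⟩| = ord(u²) = 8. With |G| = 32, by Lagrange [G : ⟨u²⟩] = 32/8 = 4.

Answer: 4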